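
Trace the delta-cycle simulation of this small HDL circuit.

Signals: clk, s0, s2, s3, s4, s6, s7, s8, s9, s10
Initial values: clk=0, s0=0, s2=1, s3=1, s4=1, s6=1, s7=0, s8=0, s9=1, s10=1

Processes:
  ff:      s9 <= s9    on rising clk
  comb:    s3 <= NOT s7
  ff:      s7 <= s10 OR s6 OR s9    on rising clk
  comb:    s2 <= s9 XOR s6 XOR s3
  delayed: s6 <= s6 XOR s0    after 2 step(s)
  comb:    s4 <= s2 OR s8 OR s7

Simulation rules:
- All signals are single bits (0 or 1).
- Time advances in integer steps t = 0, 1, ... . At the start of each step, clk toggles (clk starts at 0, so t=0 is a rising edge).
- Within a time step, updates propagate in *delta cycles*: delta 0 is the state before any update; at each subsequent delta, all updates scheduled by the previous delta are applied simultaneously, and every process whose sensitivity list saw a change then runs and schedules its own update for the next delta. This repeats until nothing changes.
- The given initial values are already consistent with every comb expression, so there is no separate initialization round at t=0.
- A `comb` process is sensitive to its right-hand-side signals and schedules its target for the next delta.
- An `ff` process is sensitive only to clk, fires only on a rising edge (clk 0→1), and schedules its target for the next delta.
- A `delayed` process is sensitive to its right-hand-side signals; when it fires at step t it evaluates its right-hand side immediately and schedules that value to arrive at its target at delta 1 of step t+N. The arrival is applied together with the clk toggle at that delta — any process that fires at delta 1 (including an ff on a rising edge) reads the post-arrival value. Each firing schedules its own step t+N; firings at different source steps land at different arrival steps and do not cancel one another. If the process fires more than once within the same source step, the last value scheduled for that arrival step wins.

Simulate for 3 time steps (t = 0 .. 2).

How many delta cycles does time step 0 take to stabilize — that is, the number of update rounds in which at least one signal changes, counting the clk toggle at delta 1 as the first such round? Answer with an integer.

4

t0.Δ0 s4=1 s3=1 s9=1 s7=0 clk=0 s10=1 s0=0 s8=0 s2=1 s6=1
t0.Δ1 s4=1 s3=1 s9=1 s7=0 clk=1 s10=1 s0=0 s8=0 s2=1 s6=1
t0.Δ2 s4=1 s3=1 s9=1 s7=1 clk=1 s10=1 s0=0 s8=0 s2=1 s6=1
t0.Δ3 s4=1 s3=0 s9=1 s7=1 clk=1 s10=1 s0=0 s8=0 s2=1 s6=1
t0.Δ4 s4=1 s3=0 s9=1 s7=1 clk=1 s10=1 s0=0 s8=0 s2=0 s6=1
t1.Δ0 s4=1 s3=0 s9=1 s7=1 clk=1 s10=1 s0=0 s8=0 s2=0 s6=1
t1.Δ1 s4=1 s3=0 s9=1 s7=1 clk=0 s10=1 s0=0 s8=0 s2=0 s6=1
t2.Δ0 s4=1 s3=0 s9=1 s7=1 clk=0 s10=1 s0=0 s8=0 s2=0 s6=1
t2.Δ1 s4=1 s3=0 s9=1 s7=1 clk=1 s10=1 s0=0 s8=0 s2=0 s6=1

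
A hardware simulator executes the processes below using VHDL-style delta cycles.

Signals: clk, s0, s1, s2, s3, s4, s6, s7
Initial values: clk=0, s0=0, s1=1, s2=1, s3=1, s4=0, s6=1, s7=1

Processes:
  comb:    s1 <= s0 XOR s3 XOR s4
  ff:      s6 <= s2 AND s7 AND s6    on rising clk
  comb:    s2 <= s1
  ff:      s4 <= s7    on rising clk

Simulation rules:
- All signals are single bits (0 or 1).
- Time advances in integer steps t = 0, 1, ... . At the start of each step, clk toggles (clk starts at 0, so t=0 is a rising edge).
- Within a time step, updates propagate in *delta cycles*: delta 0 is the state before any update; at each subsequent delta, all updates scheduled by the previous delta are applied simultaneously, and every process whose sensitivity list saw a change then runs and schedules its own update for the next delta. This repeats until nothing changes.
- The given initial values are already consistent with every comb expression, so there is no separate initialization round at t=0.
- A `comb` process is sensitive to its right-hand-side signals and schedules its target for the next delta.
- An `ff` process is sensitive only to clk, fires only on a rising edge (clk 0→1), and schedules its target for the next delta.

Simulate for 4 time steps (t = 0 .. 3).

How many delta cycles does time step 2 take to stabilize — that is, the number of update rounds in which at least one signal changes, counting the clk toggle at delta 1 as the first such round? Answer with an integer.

t=0 Δ0: s3=1 s2=1 s7=1 clk=0 s0=0 s4=0 s1=1 s6=1
  Δ1: clk:0→1
  Δ2: s4:0→1
  Δ3: s1:1→0
  Δ4: s2:1→0
  (4Δ to stable)
t=1 Δ0: s3=1 s2=0 s7=1 clk=1 s0=0 s4=1 s1=0 s6=1
  Δ1: clk:1→0
  (1Δ to stable)
t=2 Δ0: s3=1 s2=0 s7=1 clk=0 s0=0 s4=1 s1=0 s6=1
  Δ1: clk:0→1
  Δ2: s6:1→0
  (2Δ to stable)
t=3 Δ0: s3=1 s2=0 s7=1 clk=1 s0=0 s4=1 s1=0 s6=0
  Δ1: clk:1→0
  (1Δ to stable)

2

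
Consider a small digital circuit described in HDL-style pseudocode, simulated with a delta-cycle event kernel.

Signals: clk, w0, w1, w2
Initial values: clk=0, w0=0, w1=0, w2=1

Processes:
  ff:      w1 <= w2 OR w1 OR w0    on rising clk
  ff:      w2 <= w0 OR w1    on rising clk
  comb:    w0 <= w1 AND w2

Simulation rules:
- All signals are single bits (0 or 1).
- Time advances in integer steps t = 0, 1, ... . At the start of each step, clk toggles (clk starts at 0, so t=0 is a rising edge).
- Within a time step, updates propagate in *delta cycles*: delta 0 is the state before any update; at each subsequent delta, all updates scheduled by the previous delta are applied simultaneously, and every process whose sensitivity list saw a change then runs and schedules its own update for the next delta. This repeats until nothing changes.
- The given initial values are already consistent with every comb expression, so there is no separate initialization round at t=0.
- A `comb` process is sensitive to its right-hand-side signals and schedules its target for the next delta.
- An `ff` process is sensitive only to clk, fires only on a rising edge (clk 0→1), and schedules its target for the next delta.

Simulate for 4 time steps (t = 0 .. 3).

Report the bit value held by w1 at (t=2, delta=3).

1

t0.Δ0 w1=0 clk=0 w0=0 w2=1
t0.Δ1 w1=0 clk=1 w0=0 w2=1
t0.Δ2 w1=1 clk=1 w0=0 w2=0
t1.Δ0 w1=1 clk=1 w0=0 w2=0
t1.Δ1 w1=1 clk=0 w0=0 w2=0
t2.Δ0 w1=1 clk=0 w0=0 w2=0
t2.Δ1 w1=1 clk=1 w0=0 w2=0
t2.Δ2 w1=1 clk=1 w0=0 w2=1
t2.Δ3 w1=1 clk=1 w0=1 w2=1
t3.Δ0 w1=1 clk=1 w0=1 w2=1
t3.Δ1 w1=1 clk=0 w0=1 w2=1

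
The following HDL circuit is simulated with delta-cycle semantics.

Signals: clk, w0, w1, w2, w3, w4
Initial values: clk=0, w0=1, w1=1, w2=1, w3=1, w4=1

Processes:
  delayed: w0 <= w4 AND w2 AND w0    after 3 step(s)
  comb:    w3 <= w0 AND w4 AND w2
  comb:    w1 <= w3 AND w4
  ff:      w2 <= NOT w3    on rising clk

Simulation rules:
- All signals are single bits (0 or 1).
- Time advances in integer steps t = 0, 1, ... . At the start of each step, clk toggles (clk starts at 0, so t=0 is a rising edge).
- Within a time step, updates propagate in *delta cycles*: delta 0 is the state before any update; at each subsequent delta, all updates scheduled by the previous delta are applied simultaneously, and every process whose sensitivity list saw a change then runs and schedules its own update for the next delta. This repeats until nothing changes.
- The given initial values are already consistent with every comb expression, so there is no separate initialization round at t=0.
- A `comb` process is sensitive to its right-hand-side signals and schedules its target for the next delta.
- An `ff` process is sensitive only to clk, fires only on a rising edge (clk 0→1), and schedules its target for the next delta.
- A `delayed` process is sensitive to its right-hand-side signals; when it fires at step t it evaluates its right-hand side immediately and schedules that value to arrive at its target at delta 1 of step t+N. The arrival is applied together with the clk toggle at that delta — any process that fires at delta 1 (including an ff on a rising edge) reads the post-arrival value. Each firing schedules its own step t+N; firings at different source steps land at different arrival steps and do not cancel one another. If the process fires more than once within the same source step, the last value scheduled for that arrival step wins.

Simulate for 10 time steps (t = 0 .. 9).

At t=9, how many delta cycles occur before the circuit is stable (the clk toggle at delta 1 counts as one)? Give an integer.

[bits: clk,w3,w0,w1,w2,w4]
t=0: Δ0=011111 Δ1=111111 Δ2=111101 Δ3=101101 Δ4=101001 | 4Δ
t=1: Δ0=101001 Δ1=001001 | 1Δ
t=2: Δ0=001001 Δ1=101001 Δ2=101011 Δ3=111011 Δ4=111111 | 4Δ
t=3: Δ0=111111 Δ1=010111 Δ2=000111 Δ3=000011 | 3Δ
t=4: Δ0=000011 Δ1=100011 | 1Δ
t=5: Δ0=100011 Δ1=001011 Δ2=011011 Δ3=011111 | 3Δ
t=6: Δ0=011111 Δ1=110111 Δ2=100101 Δ3=100001 | 3Δ
t=7: Δ0=100001 Δ1=000001 | 1Δ
t=8: Δ0=000001 Δ1=101001 Δ2=101011 Δ3=111011 Δ4=111111 | 4Δ
t=9: Δ0=111111 Δ1=010111 Δ2=000111 Δ3=000011 | 3Δ

3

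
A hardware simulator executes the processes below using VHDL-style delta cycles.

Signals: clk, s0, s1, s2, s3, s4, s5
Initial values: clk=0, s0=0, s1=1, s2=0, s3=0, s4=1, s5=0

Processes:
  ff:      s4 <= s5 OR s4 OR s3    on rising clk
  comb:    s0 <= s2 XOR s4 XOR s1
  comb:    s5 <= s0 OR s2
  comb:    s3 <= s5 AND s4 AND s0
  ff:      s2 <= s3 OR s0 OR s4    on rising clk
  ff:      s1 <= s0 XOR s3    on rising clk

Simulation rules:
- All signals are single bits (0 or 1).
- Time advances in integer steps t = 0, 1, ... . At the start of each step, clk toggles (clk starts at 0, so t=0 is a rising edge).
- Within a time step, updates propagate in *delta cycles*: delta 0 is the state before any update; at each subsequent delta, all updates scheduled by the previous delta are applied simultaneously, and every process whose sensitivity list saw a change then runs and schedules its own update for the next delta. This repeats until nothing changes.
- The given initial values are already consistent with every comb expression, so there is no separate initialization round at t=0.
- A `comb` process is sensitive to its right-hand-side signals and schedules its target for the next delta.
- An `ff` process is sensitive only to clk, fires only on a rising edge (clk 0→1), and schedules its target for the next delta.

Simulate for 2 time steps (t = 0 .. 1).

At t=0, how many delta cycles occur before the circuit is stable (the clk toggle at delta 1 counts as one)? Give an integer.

t0.Δ0 s4=1 s1=1 s2=0 s3=0 s0=0 clk=0 s5=0
t0.Δ1 s4=1 s1=1 s2=0 s3=0 s0=0 clk=1 s5=0
t0.Δ2 s4=1 s1=0 s2=1 s3=0 s0=0 clk=1 s5=0
t0.Δ3 s4=1 s1=0 s2=1 s3=0 s0=0 clk=1 s5=1
t1.Δ0 s4=1 s1=0 s2=1 s3=0 s0=0 clk=1 s5=1
t1.Δ1 s4=1 s1=0 s2=1 s3=0 s0=0 clk=0 s5=1

3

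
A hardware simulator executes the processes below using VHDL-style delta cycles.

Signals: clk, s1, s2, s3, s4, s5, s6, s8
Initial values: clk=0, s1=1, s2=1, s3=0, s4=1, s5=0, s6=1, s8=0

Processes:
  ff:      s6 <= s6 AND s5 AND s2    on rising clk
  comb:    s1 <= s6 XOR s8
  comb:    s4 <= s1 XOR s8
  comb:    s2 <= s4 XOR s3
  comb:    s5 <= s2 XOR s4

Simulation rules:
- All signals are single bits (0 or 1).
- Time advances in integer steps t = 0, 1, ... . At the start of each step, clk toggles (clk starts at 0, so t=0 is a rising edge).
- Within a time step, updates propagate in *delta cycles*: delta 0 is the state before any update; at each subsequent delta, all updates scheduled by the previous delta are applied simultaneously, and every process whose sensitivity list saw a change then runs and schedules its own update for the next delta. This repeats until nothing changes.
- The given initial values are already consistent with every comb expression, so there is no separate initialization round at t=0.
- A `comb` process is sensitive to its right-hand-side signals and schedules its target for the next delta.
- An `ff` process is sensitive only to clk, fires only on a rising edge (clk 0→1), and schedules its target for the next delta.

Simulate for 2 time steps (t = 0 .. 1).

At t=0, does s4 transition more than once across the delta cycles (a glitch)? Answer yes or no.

[bits: s8,s5,s2,s1,s3,s4,clk,s6]
t=0: Δ0=00110101 Δ1=00110111 Δ2=00110110 Δ3=00100110 Δ4=00100010 Δ5=01000010 Δ6=00000010 | 6Δ
t=1: Δ0=00000010 Δ1=00000000 | 1Δ

no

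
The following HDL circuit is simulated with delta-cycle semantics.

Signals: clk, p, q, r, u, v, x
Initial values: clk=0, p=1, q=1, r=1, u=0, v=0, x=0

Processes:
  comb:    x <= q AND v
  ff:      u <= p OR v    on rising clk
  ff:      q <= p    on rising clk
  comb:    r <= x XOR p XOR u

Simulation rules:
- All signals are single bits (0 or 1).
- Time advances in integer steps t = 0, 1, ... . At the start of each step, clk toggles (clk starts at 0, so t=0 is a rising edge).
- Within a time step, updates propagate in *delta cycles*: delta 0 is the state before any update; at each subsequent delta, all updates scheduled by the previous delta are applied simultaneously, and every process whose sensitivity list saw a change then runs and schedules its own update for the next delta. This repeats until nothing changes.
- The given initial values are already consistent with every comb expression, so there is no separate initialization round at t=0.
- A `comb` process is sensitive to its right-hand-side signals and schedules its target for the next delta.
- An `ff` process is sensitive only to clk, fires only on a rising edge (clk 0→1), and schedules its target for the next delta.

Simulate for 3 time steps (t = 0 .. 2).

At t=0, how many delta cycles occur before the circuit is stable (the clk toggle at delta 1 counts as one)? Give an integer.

3

[bits: clk,v,p,q,x,r,u]
t=0: Δ0=0011010 Δ1=1011010 Δ2=1011011 Δ3=1011001 | 3Δ
t=1: Δ0=1011001 Δ1=0011001 | 1Δ
t=2: Δ0=0011001 Δ1=1011001 | 1Δ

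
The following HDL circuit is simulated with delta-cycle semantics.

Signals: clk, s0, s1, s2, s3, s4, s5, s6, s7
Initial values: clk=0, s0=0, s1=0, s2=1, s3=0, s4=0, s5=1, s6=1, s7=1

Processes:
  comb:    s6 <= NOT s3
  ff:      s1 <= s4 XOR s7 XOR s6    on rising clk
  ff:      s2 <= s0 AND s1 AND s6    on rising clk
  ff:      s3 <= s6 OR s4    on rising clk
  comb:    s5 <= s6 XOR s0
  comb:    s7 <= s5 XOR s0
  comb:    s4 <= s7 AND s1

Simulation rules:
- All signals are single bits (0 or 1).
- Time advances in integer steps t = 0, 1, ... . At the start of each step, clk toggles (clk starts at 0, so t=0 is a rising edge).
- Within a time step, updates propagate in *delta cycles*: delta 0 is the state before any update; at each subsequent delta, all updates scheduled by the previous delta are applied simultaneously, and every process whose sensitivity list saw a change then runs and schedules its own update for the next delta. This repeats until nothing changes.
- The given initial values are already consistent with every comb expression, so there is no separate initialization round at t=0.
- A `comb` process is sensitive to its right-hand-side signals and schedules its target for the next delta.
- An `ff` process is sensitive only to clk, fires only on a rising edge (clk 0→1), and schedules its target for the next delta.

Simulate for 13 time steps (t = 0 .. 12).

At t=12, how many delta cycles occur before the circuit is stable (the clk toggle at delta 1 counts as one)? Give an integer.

[bits: s1,s3,s6,s0,s5,s7,clk,s2,s4]
t=0: Δ0=001011010 Δ1=001011110 Δ2=011011100 Δ3=010011100 Δ4=010001100 Δ5=010000100 | 5Δ
t=1: Δ0=010000100 Δ1=010000000 | 1Δ
t=2: Δ0=010000000 Δ1=010000100 Δ2=000000100 Δ3=001000100 Δ4=001010100 Δ5=001011100 | 5Δ
t=3: Δ0=001011100 Δ1=001011000 | 1Δ
t=4: Δ0=001011000 Δ1=001011100 Δ2=011011100 Δ3=010011100 Δ4=010001100 Δ5=010000100 | 5Δ
t=5: Δ0=010000100 Δ1=010000000 | 1Δ
t=6: Δ0=010000000 Δ1=010000100 Δ2=000000100 Δ3=001000100 Δ4=001010100 Δ5=001011100 | 5Δ
t=7: Δ0=001011100 Δ1=001011000 | 1Δ
t=8: Δ0=001011000 Δ1=001011100 Δ2=011011100 Δ3=010011100 Δ4=010001100 Δ5=010000100 | 5Δ
t=9: Δ0=010000100 Δ1=010000000 | 1Δ
t=10: Δ0=010000000 Δ1=010000100 Δ2=000000100 Δ3=001000100 Δ4=001010100 Δ5=001011100 | 5Δ
t=11: Δ0=001011100 Δ1=001011000 | 1Δ
t=12: Δ0=001011000 Δ1=001011100 Δ2=011011100 Δ3=010011100 Δ4=010001100 Δ5=010000100 | 5Δ

5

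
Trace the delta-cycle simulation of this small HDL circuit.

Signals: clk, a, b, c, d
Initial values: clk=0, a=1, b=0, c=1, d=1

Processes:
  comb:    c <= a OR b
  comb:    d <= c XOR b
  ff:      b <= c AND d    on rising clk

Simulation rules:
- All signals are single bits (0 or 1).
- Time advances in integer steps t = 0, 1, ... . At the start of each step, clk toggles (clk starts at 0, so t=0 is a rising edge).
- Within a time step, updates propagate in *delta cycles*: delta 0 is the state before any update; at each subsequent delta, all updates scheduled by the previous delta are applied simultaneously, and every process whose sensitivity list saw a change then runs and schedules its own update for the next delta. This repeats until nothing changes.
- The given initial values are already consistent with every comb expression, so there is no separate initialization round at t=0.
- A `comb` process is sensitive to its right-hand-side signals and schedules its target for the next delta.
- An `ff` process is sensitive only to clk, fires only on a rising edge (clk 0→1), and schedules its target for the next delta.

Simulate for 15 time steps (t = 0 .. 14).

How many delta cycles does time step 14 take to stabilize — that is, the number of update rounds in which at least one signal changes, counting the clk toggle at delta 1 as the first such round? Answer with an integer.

3

[bits: clk,b,a,d,c]
t=0: Δ0=00111 Δ1=10111 Δ2=11111 Δ3=11101 | 3Δ
t=1: Δ0=11101 Δ1=01101 | 1Δ
t=2: Δ0=01101 Δ1=11101 Δ2=10101 Δ3=10111 | 3Δ
t=3: Δ0=10111 Δ1=00111 | 1Δ
t=4: Δ0=00111 Δ1=10111 Δ2=11111 Δ3=11101 | 3Δ
t=5: Δ0=11101 Δ1=01101 | 1Δ
t=6: Δ0=01101 Δ1=11101 Δ2=10101 Δ3=10111 | 3Δ
t=7: Δ0=10111 Δ1=00111 | 1Δ
t=8: Δ0=00111 Δ1=10111 Δ2=11111 Δ3=11101 | 3Δ
t=9: Δ0=11101 Δ1=01101 | 1Δ
t=10: Δ0=01101 Δ1=11101 Δ2=10101 Δ3=10111 | 3Δ
t=11: Δ0=10111 Δ1=00111 | 1Δ
t=12: Δ0=00111 Δ1=10111 Δ2=11111 Δ3=11101 | 3Δ
t=13: Δ0=11101 Δ1=01101 | 1Δ
t=14: Δ0=01101 Δ1=11101 Δ2=10101 Δ3=10111 | 3Δ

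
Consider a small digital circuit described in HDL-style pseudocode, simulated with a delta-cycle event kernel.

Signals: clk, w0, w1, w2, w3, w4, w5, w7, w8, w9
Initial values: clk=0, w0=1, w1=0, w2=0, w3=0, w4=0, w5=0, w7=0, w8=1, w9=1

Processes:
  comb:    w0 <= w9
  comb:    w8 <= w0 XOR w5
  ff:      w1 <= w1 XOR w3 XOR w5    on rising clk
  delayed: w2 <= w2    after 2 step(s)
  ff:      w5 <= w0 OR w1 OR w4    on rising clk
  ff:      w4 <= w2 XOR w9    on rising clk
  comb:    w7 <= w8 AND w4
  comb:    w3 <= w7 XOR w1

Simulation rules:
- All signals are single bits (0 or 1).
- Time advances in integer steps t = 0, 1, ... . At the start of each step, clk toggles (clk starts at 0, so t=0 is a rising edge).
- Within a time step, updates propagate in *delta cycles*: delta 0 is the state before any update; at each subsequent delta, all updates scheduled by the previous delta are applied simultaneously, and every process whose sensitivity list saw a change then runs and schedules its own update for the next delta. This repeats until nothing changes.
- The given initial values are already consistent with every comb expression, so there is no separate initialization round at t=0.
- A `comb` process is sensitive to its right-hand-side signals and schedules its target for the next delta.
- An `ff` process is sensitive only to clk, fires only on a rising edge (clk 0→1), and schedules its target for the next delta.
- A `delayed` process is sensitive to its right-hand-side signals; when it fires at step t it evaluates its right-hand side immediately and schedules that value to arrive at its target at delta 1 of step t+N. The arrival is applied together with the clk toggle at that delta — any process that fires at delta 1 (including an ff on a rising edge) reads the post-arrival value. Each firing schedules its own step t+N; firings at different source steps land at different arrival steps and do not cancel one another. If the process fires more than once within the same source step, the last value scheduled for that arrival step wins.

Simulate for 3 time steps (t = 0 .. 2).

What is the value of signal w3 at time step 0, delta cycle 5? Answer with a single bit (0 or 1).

0

t=0 Δ0: w9=1 w4=0 w0=1 w8=1 w2=0 w3=0 w1=0 clk=0 w5=0 w7=0
  Δ1: clk:0→1
  Δ2: w4:0→1, w5:0→1
  Δ3: w8:1→0, w7:0→1
  Δ4: w3:0→1, w7:1→0
  Δ5: w3:1→0
  (5Δ to stable)
t=1 Δ0: w9=1 w4=1 w0=1 w8=0 w2=0 w3=0 w1=0 clk=1 w5=1 w7=0
  Δ1: clk:1→0
  (1Δ to stable)
t=2 Δ0: w9=1 w4=1 w0=1 w8=0 w2=0 w3=0 w1=0 clk=0 w5=1 w7=0
  Δ1: clk:0→1
  Δ2: w1:0→1
  Δ3: w3:0→1
  (3Δ to stable)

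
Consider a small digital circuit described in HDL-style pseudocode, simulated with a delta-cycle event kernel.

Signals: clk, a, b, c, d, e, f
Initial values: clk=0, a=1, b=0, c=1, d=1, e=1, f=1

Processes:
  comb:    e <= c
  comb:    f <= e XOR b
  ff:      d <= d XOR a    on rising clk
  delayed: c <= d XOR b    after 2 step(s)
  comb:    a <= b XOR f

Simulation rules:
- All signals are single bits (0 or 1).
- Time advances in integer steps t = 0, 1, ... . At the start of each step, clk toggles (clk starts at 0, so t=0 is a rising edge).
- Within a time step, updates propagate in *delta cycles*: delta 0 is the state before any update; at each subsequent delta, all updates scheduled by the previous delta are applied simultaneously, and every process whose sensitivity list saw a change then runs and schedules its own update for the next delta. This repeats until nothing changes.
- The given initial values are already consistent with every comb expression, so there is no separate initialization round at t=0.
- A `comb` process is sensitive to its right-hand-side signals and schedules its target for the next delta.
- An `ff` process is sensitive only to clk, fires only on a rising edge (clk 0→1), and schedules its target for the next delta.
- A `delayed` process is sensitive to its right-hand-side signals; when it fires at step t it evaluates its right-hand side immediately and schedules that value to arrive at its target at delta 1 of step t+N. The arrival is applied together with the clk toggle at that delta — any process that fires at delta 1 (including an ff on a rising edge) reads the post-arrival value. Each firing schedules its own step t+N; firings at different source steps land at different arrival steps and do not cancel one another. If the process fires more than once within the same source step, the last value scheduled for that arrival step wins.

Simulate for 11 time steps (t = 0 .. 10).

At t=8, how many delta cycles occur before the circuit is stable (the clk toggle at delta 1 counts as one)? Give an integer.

4

t=0 Δ0: clk=0 f=1 a=1 d=1 b=0 c=1 e=1
  Δ1: clk:0→1
  Δ2: d:1→0
  (2Δ to stable)
t=1 Δ0: clk=1 f=1 a=1 d=0 b=0 c=1 e=1
  Δ1: clk:1→0
  (1Δ to stable)
t=2 Δ0: clk=0 f=1 a=1 d=0 b=0 c=1 e=1
  Δ1: clk:0→1, c:1→0
  Δ2: d:0→1, e:1→0
  Δ3: f:1→0
  Δ4: a:1→0
  (4Δ to stable)
t=3 Δ0: clk=1 f=0 a=0 d=1 b=0 c=0 e=0
  Δ1: clk:1→0
  (1Δ to stable)
t=4 Δ0: clk=0 f=0 a=0 d=1 b=0 c=0 e=0
  Δ1: clk:0→1, c:0→1
  Δ2: e:0→1
  Δ3: f:0→1
  Δ4: a:0→1
  (4Δ to stable)
t=5 Δ0: clk=1 f=1 a=1 d=1 b=0 c=1 e=1
  Δ1: clk:1→0
  (1Δ to stable)
t=6 Δ0: clk=0 f=1 a=1 d=1 b=0 c=1 e=1
  Δ1: clk:0→1
  Δ2: d:1→0
  (2Δ to stable)
t=7 Δ0: clk=1 f=1 a=1 d=0 b=0 c=1 e=1
  Δ1: clk:1→0
  (1Δ to stable)
t=8 Δ0: clk=0 f=1 a=1 d=0 b=0 c=1 e=1
  Δ1: clk:0→1, c:1→0
  Δ2: d:0→1, e:1→0
  Δ3: f:1→0
  Δ4: a:1→0
  (4Δ to stable)
t=9 Δ0: clk=1 f=0 a=0 d=1 b=0 c=0 e=0
  Δ1: clk:1→0
  (1Δ to stable)
t=10 Δ0: clk=0 f=0 a=0 d=1 b=0 c=0 e=0
  Δ1: clk:0→1, c:0→1
  Δ2: e:0→1
  Δ3: f:0→1
  Δ4: a:0→1
  (4Δ to stable)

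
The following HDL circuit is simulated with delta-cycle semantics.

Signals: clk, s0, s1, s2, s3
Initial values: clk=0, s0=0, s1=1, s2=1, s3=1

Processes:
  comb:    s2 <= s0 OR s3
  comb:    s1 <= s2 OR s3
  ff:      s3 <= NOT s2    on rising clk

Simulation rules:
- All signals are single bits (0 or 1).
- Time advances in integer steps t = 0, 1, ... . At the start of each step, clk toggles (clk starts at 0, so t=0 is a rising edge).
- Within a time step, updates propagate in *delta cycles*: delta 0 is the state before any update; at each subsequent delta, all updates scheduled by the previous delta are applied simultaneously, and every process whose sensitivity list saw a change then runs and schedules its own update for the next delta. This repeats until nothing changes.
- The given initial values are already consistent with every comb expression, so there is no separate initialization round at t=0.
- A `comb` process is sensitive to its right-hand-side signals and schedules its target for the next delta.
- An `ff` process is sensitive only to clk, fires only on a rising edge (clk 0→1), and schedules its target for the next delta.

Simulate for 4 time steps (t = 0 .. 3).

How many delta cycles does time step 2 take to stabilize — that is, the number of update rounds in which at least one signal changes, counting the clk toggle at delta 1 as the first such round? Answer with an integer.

t=0 Δ0: s3=1 s2=1 clk=0 s1=1 s0=0
  Δ1: clk:0→1
  Δ2: s3:1→0
  Δ3: s2:1→0
  Δ4: s1:1→0
  (4Δ to stable)
t=1 Δ0: s3=0 s2=0 clk=1 s1=0 s0=0
  Δ1: clk:1→0
  (1Δ to stable)
t=2 Δ0: s3=0 s2=0 clk=0 s1=0 s0=0
  Δ1: clk:0→1
  Δ2: s3:0→1
  Δ3: s2:0→1, s1:0→1
  (3Δ to stable)
t=3 Δ0: s3=1 s2=1 clk=1 s1=1 s0=0
  Δ1: clk:1→0
  (1Δ to stable)

3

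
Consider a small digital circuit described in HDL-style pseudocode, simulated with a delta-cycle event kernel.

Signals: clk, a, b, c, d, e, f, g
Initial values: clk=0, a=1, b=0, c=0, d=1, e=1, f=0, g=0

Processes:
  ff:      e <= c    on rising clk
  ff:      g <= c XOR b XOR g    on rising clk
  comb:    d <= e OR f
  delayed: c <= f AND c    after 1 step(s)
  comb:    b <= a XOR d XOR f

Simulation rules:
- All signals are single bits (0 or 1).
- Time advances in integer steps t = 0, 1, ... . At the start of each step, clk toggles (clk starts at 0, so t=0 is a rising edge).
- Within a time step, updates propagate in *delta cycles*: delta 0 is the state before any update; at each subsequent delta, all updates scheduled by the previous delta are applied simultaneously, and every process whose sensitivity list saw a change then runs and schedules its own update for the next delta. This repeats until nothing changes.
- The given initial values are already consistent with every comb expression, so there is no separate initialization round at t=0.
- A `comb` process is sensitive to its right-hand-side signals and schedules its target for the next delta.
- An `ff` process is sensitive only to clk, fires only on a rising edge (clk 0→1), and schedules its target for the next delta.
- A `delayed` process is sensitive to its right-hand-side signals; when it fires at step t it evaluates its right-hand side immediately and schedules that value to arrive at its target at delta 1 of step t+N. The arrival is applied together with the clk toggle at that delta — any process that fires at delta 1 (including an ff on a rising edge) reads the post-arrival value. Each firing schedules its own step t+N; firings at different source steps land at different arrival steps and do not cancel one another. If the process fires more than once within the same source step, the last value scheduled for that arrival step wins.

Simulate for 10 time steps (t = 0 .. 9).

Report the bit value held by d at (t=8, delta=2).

0

t=0 Δ0: clk=0 d=1 b=0 g=0 f=0 e=1 a=1 c=0
  Δ1: clk:0→1
  Δ2: e:1→0
  Δ3: d:1→0
  Δ4: b:0→1
  (4Δ to stable)
t=1 Δ0: clk=1 d=0 b=1 g=0 f=0 e=0 a=1 c=0
  Δ1: clk:1→0
  (1Δ to stable)
t=2 Δ0: clk=0 d=0 b=1 g=0 f=0 e=0 a=1 c=0
  Δ1: clk:0→1
  Δ2: g:0→1
  (2Δ to stable)
t=3 Δ0: clk=1 d=0 b=1 g=1 f=0 e=0 a=1 c=0
  Δ1: clk:1→0
  (1Δ to stable)
t=4 Δ0: clk=0 d=0 b=1 g=1 f=0 e=0 a=1 c=0
  Δ1: clk:0→1
  Δ2: g:1→0
  (2Δ to stable)
t=5 Δ0: clk=1 d=0 b=1 g=0 f=0 e=0 a=1 c=0
  Δ1: clk:1→0
  (1Δ to stable)
t=6 Δ0: clk=0 d=0 b=1 g=0 f=0 e=0 a=1 c=0
  Δ1: clk:0→1
  Δ2: g:0→1
  (2Δ to stable)
t=7 Δ0: clk=1 d=0 b=1 g=1 f=0 e=0 a=1 c=0
  Δ1: clk:1→0
  (1Δ to stable)
t=8 Δ0: clk=0 d=0 b=1 g=1 f=0 e=0 a=1 c=0
  Δ1: clk:0→1
  Δ2: g:1→0
  (2Δ to stable)
t=9 Δ0: clk=1 d=0 b=1 g=0 f=0 e=0 a=1 c=0
  Δ1: clk:1→0
  (1Δ to stable)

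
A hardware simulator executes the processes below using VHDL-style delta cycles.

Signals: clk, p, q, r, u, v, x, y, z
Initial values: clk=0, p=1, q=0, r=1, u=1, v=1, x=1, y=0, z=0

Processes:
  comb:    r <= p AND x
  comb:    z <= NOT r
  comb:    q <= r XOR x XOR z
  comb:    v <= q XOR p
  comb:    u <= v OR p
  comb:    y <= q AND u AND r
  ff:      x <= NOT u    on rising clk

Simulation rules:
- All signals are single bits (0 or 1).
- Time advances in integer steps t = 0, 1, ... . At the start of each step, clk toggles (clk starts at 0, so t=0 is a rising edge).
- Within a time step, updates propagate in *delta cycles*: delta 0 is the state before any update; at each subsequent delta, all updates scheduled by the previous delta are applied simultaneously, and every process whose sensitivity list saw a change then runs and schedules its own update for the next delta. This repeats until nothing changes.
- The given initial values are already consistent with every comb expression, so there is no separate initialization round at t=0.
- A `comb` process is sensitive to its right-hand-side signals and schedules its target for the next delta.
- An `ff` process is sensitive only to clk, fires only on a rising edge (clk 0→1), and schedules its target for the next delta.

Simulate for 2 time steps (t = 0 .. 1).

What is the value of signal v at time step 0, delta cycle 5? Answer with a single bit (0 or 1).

1

t0.Δ0 u=1 p=1 v=1 r=1 q=0 y=0 x=1 clk=0 z=0
t0.Δ1 u=1 p=1 v=1 r=1 q=0 y=0 x=1 clk=1 z=0
t0.Δ2 u=1 p=1 v=1 r=1 q=0 y=0 x=0 clk=1 z=0
t0.Δ3 u=1 p=1 v=1 r=0 q=1 y=0 x=0 clk=1 z=0
t0.Δ4 u=1 p=1 v=0 r=0 q=0 y=0 x=0 clk=1 z=1
t0.Δ5 u=1 p=1 v=1 r=0 q=1 y=0 x=0 clk=1 z=1
t0.Δ6 u=1 p=1 v=0 r=0 q=1 y=0 x=0 clk=1 z=1
t1.Δ0 u=1 p=1 v=0 r=0 q=1 y=0 x=0 clk=1 z=1
t1.Δ1 u=1 p=1 v=0 r=0 q=1 y=0 x=0 clk=0 z=1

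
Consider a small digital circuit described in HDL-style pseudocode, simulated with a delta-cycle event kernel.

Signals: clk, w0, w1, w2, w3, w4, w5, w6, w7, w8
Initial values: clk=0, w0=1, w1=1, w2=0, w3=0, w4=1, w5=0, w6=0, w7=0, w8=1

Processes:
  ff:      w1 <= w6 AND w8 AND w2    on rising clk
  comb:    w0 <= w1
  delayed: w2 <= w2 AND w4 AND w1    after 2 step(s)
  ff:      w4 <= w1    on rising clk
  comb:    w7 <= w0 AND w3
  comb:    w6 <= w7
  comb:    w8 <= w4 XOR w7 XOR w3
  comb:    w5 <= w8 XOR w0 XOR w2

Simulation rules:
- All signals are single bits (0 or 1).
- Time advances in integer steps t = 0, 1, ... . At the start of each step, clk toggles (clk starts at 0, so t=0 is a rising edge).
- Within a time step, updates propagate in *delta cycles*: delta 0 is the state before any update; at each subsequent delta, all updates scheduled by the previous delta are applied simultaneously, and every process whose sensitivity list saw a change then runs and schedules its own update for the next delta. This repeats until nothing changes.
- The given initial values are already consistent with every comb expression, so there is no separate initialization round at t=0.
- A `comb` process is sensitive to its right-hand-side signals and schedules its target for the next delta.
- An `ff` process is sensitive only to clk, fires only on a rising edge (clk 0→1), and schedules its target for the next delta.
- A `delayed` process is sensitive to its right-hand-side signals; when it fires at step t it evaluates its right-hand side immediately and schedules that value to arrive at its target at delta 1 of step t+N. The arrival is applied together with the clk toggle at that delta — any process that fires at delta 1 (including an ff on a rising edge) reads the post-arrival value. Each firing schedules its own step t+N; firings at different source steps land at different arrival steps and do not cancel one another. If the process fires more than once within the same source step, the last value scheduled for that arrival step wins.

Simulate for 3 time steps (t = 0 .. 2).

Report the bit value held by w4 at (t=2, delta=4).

t=0 Δ0: w0=1 w5=0 w8=1 clk=0 w4=1 w2=0 w6=0 w7=0 w3=0 w1=1
  Δ1: clk:0→1
  Δ2: w1:1→0
  Δ3: w0:1→0
  Δ4: w5:0→1
  (4Δ to stable)
t=1 Δ0: w0=0 w5=1 w8=1 clk=1 w4=1 w2=0 w6=0 w7=0 w3=0 w1=0
  Δ1: clk:1→0
  (1Δ to stable)
t=2 Δ0: w0=0 w5=1 w8=1 clk=0 w4=1 w2=0 w6=0 w7=0 w3=0 w1=0
  Δ1: clk:0→1
  Δ2: w4:1→0
  Δ3: w8:1→0
  Δ4: w5:1→0
  (4Δ to stable)

0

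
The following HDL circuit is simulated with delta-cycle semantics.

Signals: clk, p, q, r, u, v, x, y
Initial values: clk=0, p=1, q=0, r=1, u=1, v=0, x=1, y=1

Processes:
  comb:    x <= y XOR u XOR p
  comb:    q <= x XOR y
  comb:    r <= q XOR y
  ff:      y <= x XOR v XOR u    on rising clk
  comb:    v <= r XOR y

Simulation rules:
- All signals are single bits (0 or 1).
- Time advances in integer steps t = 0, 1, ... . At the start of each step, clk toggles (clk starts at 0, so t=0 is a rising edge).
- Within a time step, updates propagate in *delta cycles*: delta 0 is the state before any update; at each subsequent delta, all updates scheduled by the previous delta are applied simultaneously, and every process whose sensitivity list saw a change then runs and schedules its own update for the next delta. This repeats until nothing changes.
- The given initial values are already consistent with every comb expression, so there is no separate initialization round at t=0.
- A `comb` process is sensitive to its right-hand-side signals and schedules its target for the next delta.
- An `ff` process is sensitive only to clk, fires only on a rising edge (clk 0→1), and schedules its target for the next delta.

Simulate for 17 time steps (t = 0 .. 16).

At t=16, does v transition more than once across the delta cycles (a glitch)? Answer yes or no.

yes

t0.Δ0 r=1 x=1 q=0 u=1 y=1 clk=0 p=1 v=0
t0.Δ1 r=1 x=1 q=0 u=1 y=1 clk=1 p=1 v=0
t0.Δ2 r=1 x=1 q=0 u=1 y=0 clk=1 p=1 v=0
t0.Δ3 r=0 x=0 q=1 u=1 y=0 clk=1 p=1 v=1
t0.Δ4 r=1 x=0 q=0 u=1 y=0 clk=1 p=1 v=0
t0.Δ5 r=0 x=0 q=0 u=1 y=0 clk=1 p=1 v=1
t0.Δ6 r=0 x=0 q=0 u=1 y=0 clk=1 p=1 v=0
t1.Δ0 r=0 x=0 q=0 u=1 y=0 clk=1 p=1 v=0
t1.Δ1 r=0 x=0 q=0 u=1 y=0 clk=0 p=1 v=0
t2.Δ0 r=0 x=0 q=0 u=1 y=0 clk=0 p=1 v=0
t2.Δ1 r=0 x=0 q=0 u=1 y=0 clk=1 p=1 v=0
t2.Δ2 r=0 x=0 q=0 u=1 y=1 clk=1 p=1 v=0
t2.Δ3 r=1 x=1 q=1 u=1 y=1 clk=1 p=1 v=1
t2.Δ4 r=0 x=1 q=0 u=1 y=1 clk=1 p=1 v=0
t2.Δ5 r=1 x=1 q=0 u=1 y=1 clk=1 p=1 v=1
t2.Δ6 r=1 x=1 q=0 u=1 y=1 clk=1 p=1 v=0
t3.Δ0 r=1 x=1 q=0 u=1 y=1 clk=1 p=1 v=0
t3.Δ1 r=1 x=1 q=0 u=1 y=1 clk=0 p=1 v=0
t4.Δ0 r=1 x=1 q=0 u=1 y=1 clk=0 p=1 v=0
t4.Δ1 r=1 x=1 q=0 u=1 y=1 clk=1 p=1 v=0
t4.Δ2 r=1 x=1 q=0 u=1 y=0 clk=1 p=1 v=0
t4.Δ3 r=0 x=0 q=1 u=1 y=0 clk=1 p=1 v=1
t4.Δ4 r=1 x=0 q=0 u=1 y=0 clk=1 p=1 v=0
t4.Δ5 r=0 x=0 q=0 u=1 y=0 clk=1 p=1 v=1
t4.Δ6 r=0 x=0 q=0 u=1 y=0 clk=1 p=1 v=0
t5.Δ0 r=0 x=0 q=0 u=1 y=0 clk=1 p=1 v=0
t5.Δ1 r=0 x=0 q=0 u=1 y=0 clk=0 p=1 v=0
t6.Δ0 r=0 x=0 q=0 u=1 y=0 clk=0 p=1 v=0
t6.Δ1 r=0 x=0 q=0 u=1 y=0 clk=1 p=1 v=0
t6.Δ2 r=0 x=0 q=0 u=1 y=1 clk=1 p=1 v=0
t6.Δ3 r=1 x=1 q=1 u=1 y=1 clk=1 p=1 v=1
t6.Δ4 r=0 x=1 q=0 u=1 y=1 clk=1 p=1 v=0
t6.Δ5 r=1 x=1 q=0 u=1 y=1 clk=1 p=1 v=1
t6.Δ6 r=1 x=1 q=0 u=1 y=1 clk=1 p=1 v=0
t7.Δ0 r=1 x=1 q=0 u=1 y=1 clk=1 p=1 v=0
t7.Δ1 r=1 x=1 q=0 u=1 y=1 clk=0 p=1 v=0
t8.Δ0 r=1 x=1 q=0 u=1 y=1 clk=0 p=1 v=0
t8.Δ1 r=1 x=1 q=0 u=1 y=1 clk=1 p=1 v=0
t8.Δ2 r=1 x=1 q=0 u=1 y=0 clk=1 p=1 v=0
t8.Δ3 r=0 x=0 q=1 u=1 y=0 clk=1 p=1 v=1
t8.Δ4 r=1 x=0 q=0 u=1 y=0 clk=1 p=1 v=0
t8.Δ5 r=0 x=0 q=0 u=1 y=0 clk=1 p=1 v=1
t8.Δ6 r=0 x=0 q=0 u=1 y=0 clk=1 p=1 v=0
t9.Δ0 r=0 x=0 q=0 u=1 y=0 clk=1 p=1 v=0
t9.Δ1 r=0 x=0 q=0 u=1 y=0 clk=0 p=1 v=0
t10.Δ0 r=0 x=0 q=0 u=1 y=0 clk=0 p=1 v=0
t10.Δ1 r=0 x=0 q=0 u=1 y=0 clk=1 p=1 v=0
t10.Δ2 r=0 x=0 q=0 u=1 y=1 clk=1 p=1 v=0
t10.Δ3 r=1 x=1 q=1 u=1 y=1 clk=1 p=1 v=1
t10.Δ4 r=0 x=1 q=0 u=1 y=1 clk=1 p=1 v=0
t10.Δ5 r=1 x=1 q=0 u=1 y=1 clk=1 p=1 v=1
t10.Δ6 r=1 x=1 q=0 u=1 y=1 clk=1 p=1 v=0
t11.Δ0 r=1 x=1 q=0 u=1 y=1 clk=1 p=1 v=0
t11.Δ1 r=1 x=1 q=0 u=1 y=1 clk=0 p=1 v=0
t12.Δ0 r=1 x=1 q=0 u=1 y=1 clk=0 p=1 v=0
t12.Δ1 r=1 x=1 q=0 u=1 y=1 clk=1 p=1 v=0
t12.Δ2 r=1 x=1 q=0 u=1 y=0 clk=1 p=1 v=0
t12.Δ3 r=0 x=0 q=1 u=1 y=0 clk=1 p=1 v=1
t12.Δ4 r=1 x=0 q=0 u=1 y=0 clk=1 p=1 v=0
t12.Δ5 r=0 x=0 q=0 u=1 y=0 clk=1 p=1 v=1
t12.Δ6 r=0 x=0 q=0 u=1 y=0 clk=1 p=1 v=0
t13.Δ0 r=0 x=0 q=0 u=1 y=0 clk=1 p=1 v=0
t13.Δ1 r=0 x=0 q=0 u=1 y=0 clk=0 p=1 v=0
t14.Δ0 r=0 x=0 q=0 u=1 y=0 clk=0 p=1 v=0
t14.Δ1 r=0 x=0 q=0 u=1 y=0 clk=1 p=1 v=0
t14.Δ2 r=0 x=0 q=0 u=1 y=1 clk=1 p=1 v=0
t14.Δ3 r=1 x=1 q=1 u=1 y=1 clk=1 p=1 v=1
t14.Δ4 r=0 x=1 q=0 u=1 y=1 clk=1 p=1 v=0
t14.Δ5 r=1 x=1 q=0 u=1 y=1 clk=1 p=1 v=1
t14.Δ6 r=1 x=1 q=0 u=1 y=1 clk=1 p=1 v=0
t15.Δ0 r=1 x=1 q=0 u=1 y=1 clk=1 p=1 v=0
t15.Δ1 r=1 x=1 q=0 u=1 y=1 clk=0 p=1 v=0
t16.Δ0 r=1 x=1 q=0 u=1 y=1 clk=0 p=1 v=0
t16.Δ1 r=1 x=1 q=0 u=1 y=1 clk=1 p=1 v=0
t16.Δ2 r=1 x=1 q=0 u=1 y=0 clk=1 p=1 v=0
t16.Δ3 r=0 x=0 q=1 u=1 y=0 clk=1 p=1 v=1
t16.Δ4 r=1 x=0 q=0 u=1 y=0 clk=1 p=1 v=0
t16.Δ5 r=0 x=0 q=0 u=1 y=0 clk=1 p=1 v=1
t16.Δ6 r=0 x=0 q=0 u=1 y=0 clk=1 p=1 v=0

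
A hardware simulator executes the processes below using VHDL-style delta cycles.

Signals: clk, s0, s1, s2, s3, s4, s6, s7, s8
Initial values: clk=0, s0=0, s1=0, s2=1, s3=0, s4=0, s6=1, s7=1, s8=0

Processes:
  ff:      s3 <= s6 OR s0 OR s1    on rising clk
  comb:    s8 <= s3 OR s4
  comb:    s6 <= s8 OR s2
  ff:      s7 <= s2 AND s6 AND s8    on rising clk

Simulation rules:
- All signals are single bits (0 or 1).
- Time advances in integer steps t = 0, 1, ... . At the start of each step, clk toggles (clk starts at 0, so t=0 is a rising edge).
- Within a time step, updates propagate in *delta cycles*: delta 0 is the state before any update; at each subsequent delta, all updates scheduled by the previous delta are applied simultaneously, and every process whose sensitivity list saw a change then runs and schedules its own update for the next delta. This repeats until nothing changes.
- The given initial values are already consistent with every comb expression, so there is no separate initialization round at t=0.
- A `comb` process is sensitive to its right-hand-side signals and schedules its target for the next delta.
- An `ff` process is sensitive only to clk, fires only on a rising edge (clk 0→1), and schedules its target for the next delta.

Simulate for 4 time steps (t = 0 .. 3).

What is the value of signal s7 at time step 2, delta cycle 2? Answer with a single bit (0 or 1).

1

t0.Δ0 s8=0 s3=0 s2=1 s0=0 s4=0 s6=1 clk=0 s7=1 s1=0
t0.Δ1 s8=0 s3=0 s2=1 s0=0 s4=0 s6=1 clk=1 s7=1 s1=0
t0.Δ2 s8=0 s3=1 s2=1 s0=0 s4=0 s6=1 clk=1 s7=0 s1=0
t0.Δ3 s8=1 s3=1 s2=1 s0=0 s4=0 s6=1 clk=1 s7=0 s1=0
t1.Δ0 s8=1 s3=1 s2=1 s0=0 s4=0 s6=1 clk=1 s7=0 s1=0
t1.Δ1 s8=1 s3=1 s2=1 s0=0 s4=0 s6=1 clk=0 s7=0 s1=0
t2.Δ0 s8=1 s3=1 s2=1 s0=0 s4=0 s6=1 clk=0 s7=0 s1=0
t2.Δ1 s8=1 s3=1 s2=1 s0=0 s4=0 s6=1 clk=1 s7=0 s1=0
t2.Δ2 s8=1 s3=1 s2=1 s0=0 s4=0 s6=1 clk=1 s7=1 s1=0
t3.Δ0 s8=1 s3=1 s2=1 s0=0 s4=0 s6=1 clk=1 s7=1 s1=0
t3.Δ1 s8=1 s3=1 s2=1 s0=0 s4=0 s6=1 clk=0 s7=1 s1=0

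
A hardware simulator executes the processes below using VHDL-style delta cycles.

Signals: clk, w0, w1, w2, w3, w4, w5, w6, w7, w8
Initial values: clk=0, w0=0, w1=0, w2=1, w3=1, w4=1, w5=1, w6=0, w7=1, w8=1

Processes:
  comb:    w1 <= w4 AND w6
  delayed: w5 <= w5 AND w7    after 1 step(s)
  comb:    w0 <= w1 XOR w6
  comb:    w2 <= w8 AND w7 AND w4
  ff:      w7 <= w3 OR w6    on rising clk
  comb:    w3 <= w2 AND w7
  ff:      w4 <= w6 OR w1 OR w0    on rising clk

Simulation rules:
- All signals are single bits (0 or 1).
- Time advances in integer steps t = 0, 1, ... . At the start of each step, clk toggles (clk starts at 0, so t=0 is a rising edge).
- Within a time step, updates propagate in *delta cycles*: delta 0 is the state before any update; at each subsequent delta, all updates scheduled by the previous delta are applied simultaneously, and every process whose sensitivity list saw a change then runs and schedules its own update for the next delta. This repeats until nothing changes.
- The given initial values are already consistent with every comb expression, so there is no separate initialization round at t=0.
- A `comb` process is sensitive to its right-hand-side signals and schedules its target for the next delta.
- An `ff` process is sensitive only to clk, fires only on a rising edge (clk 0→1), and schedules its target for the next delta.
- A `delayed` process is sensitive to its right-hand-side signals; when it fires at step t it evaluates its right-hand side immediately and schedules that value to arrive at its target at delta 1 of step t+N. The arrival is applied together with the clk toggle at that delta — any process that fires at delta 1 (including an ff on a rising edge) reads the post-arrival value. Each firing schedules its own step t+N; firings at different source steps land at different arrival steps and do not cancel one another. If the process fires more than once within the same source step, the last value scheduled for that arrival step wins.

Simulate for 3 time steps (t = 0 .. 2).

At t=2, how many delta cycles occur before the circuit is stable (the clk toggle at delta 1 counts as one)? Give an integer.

2

t0.Δ0 w3=1 w0=0 w6=0 w2=1 w5=1 w8=1 w7=1 w1=0 w4=1 clk=0
t0.Δ1 w3=1 w0=0 w6=0 w2=1 w5=1 w8=1 w7=1 w1=0 w4=1 clk=1
t0.Δ2 w3=1 w0=0 w6=0 w2=1 w5=1 w8=1 w7=1 w1=0 w4=0 clk=1
t0.Δ3 w3=1 w0=0 w6=0 w2=0 w5=1 w8=1 w7=1 w1=0 w4=0 clk=1
t0.Δ4 w3=0 w0=0 w6=0 w2=0 w5=1 w8=1 w7=1 w1=0 w4=0 clk=1
t1.Δ0 w3=0 w0=0 w6=0 w2=0 w5=1 w8=1 w7=1 w1=0 w4=0 clk=1
t1.Δ1 w3=0 w0=0 w6=0 w2=0 w5=1 w8=1 w7=1 w1=0 w4=0 clk=0
t2.Δ0 w3=0 w0=0 w6=0 w2=0 w5=1 w8=1 w7=1 w1=0 w4=0 clk=0
t2.Δ1 w3=0 w0=0 w6=0 w2=0 w5=1 w8=1 w7=1 w1=0 w4=0 clk=1
t2.Δ2 w3=0 w0=0 w6=0 w2=0 w5=1 w8=1 w7=0 w1=0 w4=0 clk=1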